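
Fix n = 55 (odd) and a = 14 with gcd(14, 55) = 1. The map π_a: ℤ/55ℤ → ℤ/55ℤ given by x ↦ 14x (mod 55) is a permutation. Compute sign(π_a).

+1

Trace 34: π^k(34) = [34, 36, 9, 16, 4, 1, 14] for k=0..6.
Cycle lengths of π_14 on ℤ/55ℤ: [10, 10, 10, 10, 5, 5, 2, 2, 1]; 9 cycles in total.
sign(π) = (−1)^{n − #cycles} = (−1)^{55−9} = (−1)^46 = +1.
Zolotarev: (14|55) = +1, matching the cycle-count sign.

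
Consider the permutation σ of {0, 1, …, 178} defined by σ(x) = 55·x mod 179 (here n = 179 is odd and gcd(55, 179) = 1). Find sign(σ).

Trace 48: π^k(48) = [48, 134, 31, 94, 158, 98, 20] for k=0..6.
Cycle type of π: 178 + 1; total 2 cycles.
Σ(ℓ_i−1) = 179−2 = 177; sign = (−1)^177 = -1.
Via Zolotarev, sign(π_{55}) = (55|179) = -1.

-1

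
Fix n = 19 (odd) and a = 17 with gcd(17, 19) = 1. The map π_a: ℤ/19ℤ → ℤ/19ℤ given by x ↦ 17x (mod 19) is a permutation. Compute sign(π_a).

+1

Orbit of 9 under x↦17x: [9, 1, 17, 4, 11, 16, 6]… (length divides ord_19(17)).
Cycle lengths of π_17 on ℤ/19ℤ: [9, 9, 1]; 3 cycles in total.
With 3 cycles on 19 points, sign = (−1)^{19−3} = +1.
(17|19)_J = +1 (Zolotarev's lemma cross-check).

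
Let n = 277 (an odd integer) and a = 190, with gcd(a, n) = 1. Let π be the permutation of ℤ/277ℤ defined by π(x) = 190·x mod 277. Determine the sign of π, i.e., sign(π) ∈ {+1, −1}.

+1

Start at x=144: 144 → 214 → 218 → 147 → 230 → 211 → 202 → … (one orbit).
Cycle lengths of π_190 on ℤ/277ℤ: [69, 69, 69, 69, 1]; 5 cycles in total.
n − c = 277 − 5 = 272; sign = (−1)^272 = +1.
The Jacobi symbol (190|277) = +1 (Zolotarev) agrees.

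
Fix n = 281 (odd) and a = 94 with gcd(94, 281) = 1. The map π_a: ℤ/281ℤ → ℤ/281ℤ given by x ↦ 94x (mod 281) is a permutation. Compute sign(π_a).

Orbit of 160 under x↦94x: [160, 147, 49, 110, 224, 262, 181]… (length divides ord_281(94)).
Cycle lengths of π_94 on ℤ/281ℤ: [280, 1]; 2 cycles in total.
Σ(ℓ_i−1) = 281−2 = 279; sign = (−1)^279 = -1.
Zolotarev: (94|281) = -1, matching the cycle-count sign.

-1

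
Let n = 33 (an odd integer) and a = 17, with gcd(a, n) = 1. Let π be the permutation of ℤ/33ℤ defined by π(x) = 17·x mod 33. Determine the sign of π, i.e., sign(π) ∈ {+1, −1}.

+1

Start at x=17: 17 → 25 → 29 → 31 → 32 → 16 → 8 → … (one orbit).
Cycle type of π: 10×3 + 2 + 1; total 5 cycles.
5 cycles on 33: each ℓ→(−1)^(ℓ−1), product (−1)^28 = +1.
Check: (17/33) = +1 by Zolotarev.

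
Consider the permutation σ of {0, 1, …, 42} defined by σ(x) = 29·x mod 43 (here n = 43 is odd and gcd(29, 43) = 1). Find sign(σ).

Start at x=3: 3 → 1 → 29 → 24 → 8 → 17 → 20 → … (one orbit).
Cycle type of π: 42 + 1; total 2 cycles.
43 − 2 = 41 transpositions; sign(π) = (−1)^41 = -1.

-1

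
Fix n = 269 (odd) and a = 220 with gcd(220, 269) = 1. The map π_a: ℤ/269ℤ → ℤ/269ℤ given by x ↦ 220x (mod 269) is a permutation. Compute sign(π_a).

Trace 177: π^k(177) = [177, 204, 226, 224, 53, 93, 16] for k=0..6.
π_220 has 5 disjoint cycles with lengths [67, 67, 67, 67, 1] on {0,…,268}.
n − c = 269 − 5 = 264; sign = (−1)^264 = +1.
Check: (220/269) = +1 by Zolotarev.

+1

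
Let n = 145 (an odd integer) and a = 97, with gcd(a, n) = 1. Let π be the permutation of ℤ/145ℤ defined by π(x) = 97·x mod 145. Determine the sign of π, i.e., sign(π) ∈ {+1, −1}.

+1

Orbit of 4 under x↦97x: [4, 98, 81, 27, 9, 3, 1]… (length divides ord_145(97)).
π_97 has 7 disjoint cycles with lengths [28, 28, 28, 28, 28, 4, 1] on {0,…,144}.
145 − 7 = 138 transpositions; sign(π) = (−1)^138 = +1.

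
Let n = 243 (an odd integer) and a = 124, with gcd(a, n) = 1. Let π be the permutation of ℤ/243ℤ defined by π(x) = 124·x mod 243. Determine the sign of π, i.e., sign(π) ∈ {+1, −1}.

Trace 85: π^k(85) = [85, 91, 106, 22, 55, 16, 40] for k=0..6.
11 cycles of lengths [81, 81, 27, 27, 9, 9, 3, 3, 1, 1, 1].
n − c = 243 − 11 = 232; sign = (−1)^232 = +1.

+1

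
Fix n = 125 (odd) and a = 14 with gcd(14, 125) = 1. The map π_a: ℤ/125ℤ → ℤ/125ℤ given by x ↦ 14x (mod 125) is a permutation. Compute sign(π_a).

Start at x=6: 6 → 84 → 51 → 89 → 121 → 69 → 91 → … (one orbit).
The orbit structure of x ↦ 14x mod 125: 7 orbits of sizes [50, 50, 10, 10, 2, 2, 1].
7 cycles on 125: each ℓ→(−1)^(ℓ−1), product (−1)^118 = +1.

+1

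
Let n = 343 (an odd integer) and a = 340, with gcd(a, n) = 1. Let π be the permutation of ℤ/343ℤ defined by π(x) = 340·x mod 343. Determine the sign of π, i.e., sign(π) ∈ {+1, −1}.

Start at x=233: 233 → 330 → 39 → 226 → 8 → 319 → 72 → … (one orbit).
Cycle lengths of π_340 on ℤ/343ℤ: [147, 147, 21, 21, 3, 3, 1]; 7 cycles in total.
7 cycles on 343: each ℓ→(−1)^(ℓ−1), product (−1)^336 = +1.
Via Zolotarev, sign(π_{340}) = (340|343) = +1.

+1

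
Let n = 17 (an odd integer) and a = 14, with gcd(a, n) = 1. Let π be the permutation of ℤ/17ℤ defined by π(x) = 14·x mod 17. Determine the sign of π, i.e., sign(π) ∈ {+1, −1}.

-1

Orbit of 5 under x↦14x: [5, 2, 11, 1, 14, 9, 7]… (length divides ord_17(14)).
2 cycles of lengths [16, 1].
2 cycles on 17: each ℓ→(−1)^(ℓ−1), product (−1)^15 = -1.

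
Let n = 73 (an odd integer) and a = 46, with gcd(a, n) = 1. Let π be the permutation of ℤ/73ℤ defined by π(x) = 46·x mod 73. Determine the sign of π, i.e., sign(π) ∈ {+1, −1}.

+1

Orbit of 72 under x↦46x: [72, 27, 1, 46]… (length divides ord_73(46)).
Decompose π into cycles: lengths [4, 4, 4, 4, 4, 4, 4, 4, 4, 4, 4, 4, 4, 4, 4, 4, 4, 4, 1] (19 cycles, including the fixed point 0).
19 cycles on 73: each ℓ→(−1)^(ℓ−1), product (−1)^54 = +1.
Check: (46/73) = +1 by Zolotarev.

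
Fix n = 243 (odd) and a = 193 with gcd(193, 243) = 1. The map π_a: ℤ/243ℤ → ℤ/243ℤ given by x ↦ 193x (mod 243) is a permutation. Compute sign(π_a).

+1

Trace 4: π^k(4) = [4, 43, 37, 94, 160, 19, 22] for k=0..6.
11 cycles of lengths [81, 81, 27, 27, 9, 9, 3, 3, 1, 1, 1].
243 − 11 = 232 transpositions; sign(π) = (−1)^232 = +1.
(193|243)_J = +1 (Zolotarev's lemma cross-check).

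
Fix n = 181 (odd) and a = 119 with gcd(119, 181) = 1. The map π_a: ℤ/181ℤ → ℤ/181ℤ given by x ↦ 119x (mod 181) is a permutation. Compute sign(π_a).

+1

Orbit of 73 under x↦119x: [73, 180, 62, 138, 132, 142, 65]… (length divides ord_181(119)).
Cycle type of π: 18×10 + 1; total 11 cycles.
n − c = 181 − 11 = 170; sign = (−1)^170 = +1.
Via Zolotarev, sign(π_{119}) = (119|181) = +1.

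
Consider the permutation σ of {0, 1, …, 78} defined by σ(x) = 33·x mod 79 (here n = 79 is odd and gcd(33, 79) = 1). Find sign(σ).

Start at x=41: 41 → 10 → 14 → 67 → 78 → 46 → 17 → … (one orbit).
The orbit structure of x ↦ 33x mod 79: 4 orbits of sizes [26, 26, 26, 1].
4 cycles on 79: each ℓ→(−1)^(ℓ−1), product (−1)^75 = -1.

-1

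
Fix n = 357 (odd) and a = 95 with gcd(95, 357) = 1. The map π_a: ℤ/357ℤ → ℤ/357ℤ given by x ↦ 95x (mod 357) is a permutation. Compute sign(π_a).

Start at x=71: 71 → 319 → 317 → 127 → 284 → 205 → 197 → … (one orbit).
Cycle type of π: 48×6 + 16×3 + 6×2 + 3×2 + 2 + 1; total 15 cycles.
Σ(ℓ_i−1) = 357−15 = 342; sign = (−1)^342 = +1.
The Jacobi symbol (95|357) = +1 (Zolotarev) agrees.

+1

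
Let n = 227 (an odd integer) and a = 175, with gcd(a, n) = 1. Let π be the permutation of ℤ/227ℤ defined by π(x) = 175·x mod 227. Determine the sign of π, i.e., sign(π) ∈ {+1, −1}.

Trace 212: π^k(212) = [212, 99, 73, 63, 129, 102, 144] for k=0..6.
Decompose π into cycles: lengths [113, 113, 1] (3 cycles, including the fixed point 0).
Σ(ℓ_i−1) = 227−3 = 224; sign = (−1)^224 = +1.
Zolotarev: (175|227) = +1, matching the cycle-count sign.

+1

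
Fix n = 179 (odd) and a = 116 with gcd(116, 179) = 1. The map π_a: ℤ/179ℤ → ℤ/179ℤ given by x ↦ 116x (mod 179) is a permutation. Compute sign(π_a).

+1

Start at x=141: 141 → 67 → 75 → 108 → 177 → 126 → 117 → … (one orbit).
3 cycles of lengths [89, 89, 1].
179 − 3 = 176 transpositions; sign(π) = (−1)^176 = +1.
Via Zolotarev, sign(π_{116}) = (116|179) = +1.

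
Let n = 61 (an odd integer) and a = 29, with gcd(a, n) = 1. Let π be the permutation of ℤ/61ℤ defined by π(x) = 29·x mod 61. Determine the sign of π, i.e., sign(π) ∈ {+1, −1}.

Orbit of 1 under x↦29x: [1, 29, 48, 50, 47, 21, 60]… (length divides ord_61(29)).
π_29 has 6 disjoint cycles with lengths [12, 12, 12, 12, 12, 1] on {0,…,60}.
Σ(ℓ_i−1) = 61−6 = 55; sign = (−1)^55 = -1.

-1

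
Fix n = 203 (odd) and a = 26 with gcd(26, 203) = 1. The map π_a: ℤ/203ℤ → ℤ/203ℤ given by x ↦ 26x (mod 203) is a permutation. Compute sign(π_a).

+1

Trace 197: π^k(197) = [197, 47, 4, 104, 65, 66, 92] for k=0..6.
π_26 has 5 disjoint cycles with lengths [84, 84, 28, 6, 1] on {0,…,202}.
5 cycles on 203: each ℓ→(−1)^(ℓ−1), product (−1)^198 = +1.
Via Zolotarev, sign(π_{26}) = (26|203) = +1.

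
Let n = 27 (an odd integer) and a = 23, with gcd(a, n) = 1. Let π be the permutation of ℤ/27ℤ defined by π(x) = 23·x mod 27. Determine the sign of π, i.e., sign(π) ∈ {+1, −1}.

Orbit of 10 under x↦23x: [10, 14, 25, 8, 22, 20, 1]… (length divides ord_27(23)).
π_23 has 4 disjoint cycles with lengths [18, 6, 2, 1] on {0,…,26}.
With 4 cycles on 27 points, sign = (−1)^{27−4} = -1.

-1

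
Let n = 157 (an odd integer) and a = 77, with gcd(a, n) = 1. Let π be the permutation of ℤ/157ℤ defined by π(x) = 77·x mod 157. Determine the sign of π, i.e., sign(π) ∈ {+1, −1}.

-1

Trace 113: π^k(113) = [113, 66, 58, 70, 52, 79, 117] for k=0..6.
Decompose π into cycles: lengths [156, 1] (2 cycles, including the fixed point 0).
157 − 2 = 155 transpositions; sign(π) = (−1)^155 = -1.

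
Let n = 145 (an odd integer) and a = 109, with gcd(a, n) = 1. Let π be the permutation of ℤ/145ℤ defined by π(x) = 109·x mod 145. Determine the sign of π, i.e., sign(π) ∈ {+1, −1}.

+1

Orbit of 136 under x↦109x: [136, 34, 81, 129, 141, 144, 36]… (length divides ord_145(109)).
π_109 has 13 disjoint cycles with lengths [14, 14, 14, 14, 14, 14, 14, 14, 14, 14, 2, 2, 1] on {0,…,144}.
Σ(ℓ_i−1) = 145−13 = 132; sign = (−1)^132 = +1.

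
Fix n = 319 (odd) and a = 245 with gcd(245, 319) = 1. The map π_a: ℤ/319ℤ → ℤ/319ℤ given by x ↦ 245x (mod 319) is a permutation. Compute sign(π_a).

Start at x=207: 207 → 313 → 125 → 1 → 245 → 53 → 225 → … (one orbit).
9 cycles of lengths [70, 70, 70, 70, 14, 14, 5, 5, 1].
sign(π) = (−1)^{n − #cycles} = (−1)^{319−9} = (−1)^310 = +1.

+1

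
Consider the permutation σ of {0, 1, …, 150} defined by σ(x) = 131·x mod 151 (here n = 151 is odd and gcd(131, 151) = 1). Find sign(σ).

-1

Orbit of 3 under x↦131x: [3, 91, 143, 9, 122, 127, 27]… (length divides ord_151(131)).
The orbit structure of x ↦ 131x mod 151: 4 orbits of sizes [50, 50, 50, 1].
4 cycles on 151: each ℓ→(−1)^(ℓ−1), product (−1)^147 = -1.
Zolotarev: (131|151) = -1, matching the cycle-count sign.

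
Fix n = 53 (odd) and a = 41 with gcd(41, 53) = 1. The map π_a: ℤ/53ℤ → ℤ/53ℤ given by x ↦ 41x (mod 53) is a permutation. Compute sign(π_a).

Orbit of 22 under x↦41x: [22, 1, 41, 38, 21, 13, 3]… (length divides ord_53(41)).
Decompose π into cycles: lengths [52, 1] (2 cycles, including the fixed point 0).
Σ(ℓ_i−1) = 53−2 = 51; sign = (−1)^51 = -1.
Via Zolotarev, sign(π_{41}) = (41|53) = -1.

-1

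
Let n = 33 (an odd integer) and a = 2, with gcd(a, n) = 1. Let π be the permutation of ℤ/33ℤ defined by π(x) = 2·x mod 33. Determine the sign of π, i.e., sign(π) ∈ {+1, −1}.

Start at x=31: 31 → 29 → 25 → 17 → 1 → 2 → 4 → … (one orbit).
π_2 has 5 disjoint cycles with lengths [10, 10, 10, 2, 1] on {0,…,32}.
sign(π) = (−1)^{n − #cycles} = (−1)^{33−5} = (−1)^28 = +1.

+1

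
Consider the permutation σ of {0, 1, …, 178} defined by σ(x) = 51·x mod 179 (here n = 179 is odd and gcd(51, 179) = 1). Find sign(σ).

Trace 146: π^k(146) = [146, 107, 87, 141, 31, 149, 81] for k=0..6.
π_51 has 3 disjoint cycles with lengths [89, 89, 1] on {0,…,178}.
3 cycles on 179: each ℓ→(−1)^(ℓ−1), product (−1)^176 = +1.

+1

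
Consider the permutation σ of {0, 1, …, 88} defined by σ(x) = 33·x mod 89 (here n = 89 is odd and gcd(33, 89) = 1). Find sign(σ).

-1

Orbit of 71 under x↦33x: [71, 29, 67, 75, 72, 62, 88]… (length divides ord_89(33)).
Decompose π into cycles: lengths [88, 1] (2 cycles, including the fixed point 0).
sign(π) = (−1)^{n − #cycles} = (−1)^{89−2} = (−1)^87 = -1.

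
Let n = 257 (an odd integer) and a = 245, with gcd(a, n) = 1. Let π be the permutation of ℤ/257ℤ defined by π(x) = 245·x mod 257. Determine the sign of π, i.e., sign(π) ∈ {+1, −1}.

-1

Start at x=182: 182 → 129 → 251 → 72 → 164 → 88 → 229 → … (one orbit).
Decompose π into cycles: lengths [256, 1] (2 cycles, including the fixed point 0).
sign(π) = (−1)^{n − #cycles} = (−1)^{257−2} = (−1)^255 = -1.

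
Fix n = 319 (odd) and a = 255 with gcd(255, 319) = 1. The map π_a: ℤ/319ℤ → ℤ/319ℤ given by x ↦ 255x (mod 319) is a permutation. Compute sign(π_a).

-1

Trace 54: π^k(54) = [54, 53, 117, 168, 94, 45, 310] for k=0..6.
The orbit structure of x ↦ 255x mod 319: 10 orbits of sizes [70, 70, 70, 70, 10, 7, 7, 7, 7, 1].
n − c = 319 − 10 = 309; sign = (−1)^309 = -1.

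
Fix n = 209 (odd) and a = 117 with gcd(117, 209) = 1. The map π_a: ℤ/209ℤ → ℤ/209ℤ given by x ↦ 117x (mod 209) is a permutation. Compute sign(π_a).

+1

Trace 130: π^k(130) = [130, 162, 144, 128, 137, 145, 36] for k=0..6.
Decompose π into cycles: lengths [90, 90, 18, 10, 1] (5 cycles, including the fixed point 0).
With 5 cycles on 209 points, sign = (−1)^{209−5} = +1.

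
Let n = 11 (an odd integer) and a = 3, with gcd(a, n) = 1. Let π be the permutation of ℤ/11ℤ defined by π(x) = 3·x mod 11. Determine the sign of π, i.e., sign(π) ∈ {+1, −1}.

Orbit of 1 under x↦3x: [1, 3, 9, 5, 4]… (length divides ord_11(3)).
The orbit structure of x ↦ 3x mod 11: 3 orbits of sizes [5, 5, 1].
n − c = 11 − 3 = 8; sign = (−1)^8 = +1.
Via Zolotarev, sign(π_{3}) = (3|11) = +1.

+1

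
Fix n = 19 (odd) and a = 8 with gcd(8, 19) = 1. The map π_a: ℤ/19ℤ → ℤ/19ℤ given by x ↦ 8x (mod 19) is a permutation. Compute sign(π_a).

Start at x=8: 8 → 7 → 18 → 11 → 12 → 1 → 8 (one orbit).
The orbit structure of x ↦ 8x mod 19: 4 orbits of sizes [6, 6, 6, 1].
19 − 4 = 15 transpositions; sign(π) = (−1)^15 = -1.
Zolotarev: (8|19) = -1, matching the cycle-count sign.

-1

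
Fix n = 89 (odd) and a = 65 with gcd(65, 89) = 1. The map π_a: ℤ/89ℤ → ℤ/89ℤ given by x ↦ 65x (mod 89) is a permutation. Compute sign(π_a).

-1

Orbit of 6 under x↦65x: [6, 34, 74, 4, 82, 79, 62]… (length divides ord_89(65)).
Cycle type of π: 88 + 1; total 2 cycles.
2 cycles on 89: each ℓ→(−1)^(ℓ−1), product (−1)^87 = -1.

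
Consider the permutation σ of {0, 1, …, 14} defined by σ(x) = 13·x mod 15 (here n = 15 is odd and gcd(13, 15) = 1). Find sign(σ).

-1

Orbit of 7 under x↦13x: [7, 1, 13, 4]… (length divides ord_15(13)).
6 cycles of lengths [4, 4, 4, 1, 1, 1].
With 6 cycles on 15 points, sign = (−1)^{15−6} = -1.
(13|15)_J = -1 (Zolotarev's lemma cross-check).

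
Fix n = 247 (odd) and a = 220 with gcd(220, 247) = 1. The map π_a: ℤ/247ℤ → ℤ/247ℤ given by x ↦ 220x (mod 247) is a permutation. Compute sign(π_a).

Trace 77: π^k(77) = [77, 144, 64, 1, 220, 235] for k=0..5.
Cycle lengths of π_220 on ℤ/247ℤ: [6, 6, 6, 6, 6, 6, 6, 6, 6, 6, 6, 6, 6, 6, 6, 6, 6, 6, 6, 6, 6, 6, 6, 6, 6, 6, 6, 6, 6, 6, 6, 6, 6, 6, 6, 6, 3, 3, 3, 3, 3, 3, 2, 2, 2, 2, 2, 2, 1]; 49 cycles in total.
sign(π) = (−1)^{n − #cycles} = (−1)^{247−49} = (−1)^198 = +1.
Check: (220/247) = +1 by Zolotarev.

+1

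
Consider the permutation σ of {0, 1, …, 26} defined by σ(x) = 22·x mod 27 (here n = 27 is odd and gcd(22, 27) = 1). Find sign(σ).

Orbit of 7 under x↦22x: [7, 19, 13, 16, 1, 22, 25]… (length divides ord_27(22)).
7 cycles of lengths [9, 9, 3, 3, 1, 1, 1].
sign(π) = (−1)^{n − #cycles} = (−1)^{27−7} = (−1)^20 = +1.
Check: (22/27) = +1 by Zolotarev.

+1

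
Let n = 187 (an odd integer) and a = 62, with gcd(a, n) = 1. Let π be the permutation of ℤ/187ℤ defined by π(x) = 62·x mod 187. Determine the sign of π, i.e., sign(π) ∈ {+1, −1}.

Start at x=100: 100 → 29 → 115 → 24 → 179 → 65 → 103 → … (one orbit).
π_62 has 5 disjoint cycles with lengths [80, 80, 16, 10, 1] on {0,…,186}.
Σ(ℓ_i−1) = 187−5 = 182; sign = (−1)^182 = +1.
Zolotarev: (62|187) = +1, matching the cycle-count sign.

+1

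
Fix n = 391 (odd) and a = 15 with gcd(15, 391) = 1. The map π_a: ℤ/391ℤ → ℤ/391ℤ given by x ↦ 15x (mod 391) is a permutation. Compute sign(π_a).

Start at x=101: 101 → 342 → 47 → 314 → 18 → 270 → 140 → … (one orbit).
8 cycles of lengths [88, 88, 88, 88, 22, 8, 8, 1].
8 cycles on 391: each ℓ→(−1)^(ℓ−1), product (−1)^383 = -1.

-1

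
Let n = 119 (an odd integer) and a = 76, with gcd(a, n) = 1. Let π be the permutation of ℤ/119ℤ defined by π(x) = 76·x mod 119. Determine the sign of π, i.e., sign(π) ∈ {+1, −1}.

Orbit of 83 under x↦76x: [83, 1, 76, 64, 104, 50, 111]… (length divides ord_119(76)).
π_76 has 18 disjoint cycles with lengths [8, 8, 8, 8, 8, 8, 8, 8, 8, 8, 8, 8, 8, 8, 2, 2, 2, 1] on {0,…,118}.
Σ(ℓ_i−1) = 119−18 = 101; sign = (−1)^101 = -1.

-1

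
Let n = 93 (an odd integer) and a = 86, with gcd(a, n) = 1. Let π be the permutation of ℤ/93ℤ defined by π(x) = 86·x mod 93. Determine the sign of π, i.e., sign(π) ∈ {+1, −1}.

Trace 26: π^k(26) = [26, 4, 65, 10, 23, 25, 11] for k=0..6.
Cycle type of π: 30×3 + 2 + 1; total 5 cycles.
With 5 cycles on 93 points, sign = (−1)^{93−5} = +1.
Check: (86/93) = +1 by Zolotarev.

+1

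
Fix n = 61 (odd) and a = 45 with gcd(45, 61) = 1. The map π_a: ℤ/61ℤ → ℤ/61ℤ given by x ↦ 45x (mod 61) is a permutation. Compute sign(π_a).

+1

Start at x=12: 12 → 52 → 22 → 14 → 20 → 46 → 57 → … (one orbit).
π_45 has 3 disjoint cycles with lengths [30, 30, 1] on {0,…,60}.
sign(π) = (−1)^{n − #cycles} = (−1)^{61−3} = (−1)^58 = +1.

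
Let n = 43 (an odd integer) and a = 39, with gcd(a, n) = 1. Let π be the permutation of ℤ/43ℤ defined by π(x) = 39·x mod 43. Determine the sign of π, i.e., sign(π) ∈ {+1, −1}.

-1

Trace 27: π^k(27) = [27, 21, 2, 35, 32, 1, 39] for k=0..6.
The orbit structure of x ↦ 39x mod 43: 4 orbits of sizes [14, 14, 14, 1].
sign(π) = (−1)^{n − #cycles} = (−1)^{43−4} = (−1)^39 = -1.
Zolotarev: (39|43) = -1, matching the cycle-count sign.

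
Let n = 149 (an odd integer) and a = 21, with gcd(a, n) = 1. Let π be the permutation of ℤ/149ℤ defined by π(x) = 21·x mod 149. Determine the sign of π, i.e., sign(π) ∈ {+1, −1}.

-1

Trace 124: π^k(124) = [124, 71, 1, 21, 143, 23, 36] for k=0..6.
2 cycles of lengths [148, 1].
n − c = 149 − 2 = 147; sign = (−1)^147 = -1.
The Jacobi symbol (21|149) = -1 (Zolotarev) agrees.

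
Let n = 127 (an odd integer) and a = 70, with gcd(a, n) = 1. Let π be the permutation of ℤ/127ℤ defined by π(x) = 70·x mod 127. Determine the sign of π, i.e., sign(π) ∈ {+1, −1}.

Orbit of 73 under x↦70x: [73, 30, 68, 61, 79, 69, 4]… (length divides ord_127(70)).
The orbit structure of x ↦ 70x mod 127: 3 orbits of sizes [63, 63, 1].
Σ(ℓ_i−1) = 127−3 = 124; sign = (−1)^124 = +1.

+1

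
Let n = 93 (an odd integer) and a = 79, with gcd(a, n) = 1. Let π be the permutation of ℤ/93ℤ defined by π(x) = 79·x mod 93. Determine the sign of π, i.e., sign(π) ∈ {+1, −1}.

-1

Start at x=37: 37 → 40 → 91 → 28 → 73 → 1 → 79 → … (one orbit).
6 cycles of lengths [30, 30, 30, 1, 1, 1].
n − c = 93 − 6 = 87; sign = (−1)^87 = -1.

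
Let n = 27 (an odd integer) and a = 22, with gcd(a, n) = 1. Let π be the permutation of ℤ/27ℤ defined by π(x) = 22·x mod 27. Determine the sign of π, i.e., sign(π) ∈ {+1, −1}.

+1

Orbit of 19 under x↦22x: [19, 13, 16, 1, 22, 25, 10]… (length divides ord_27(22)).
π_22 has 7 disjoint cycles with lengths [9, 9, 3, 3, 1, 1, 1] on {0,…,26}.
n − c = 27 − 7 = 20; sign = (−1)^20 = +1.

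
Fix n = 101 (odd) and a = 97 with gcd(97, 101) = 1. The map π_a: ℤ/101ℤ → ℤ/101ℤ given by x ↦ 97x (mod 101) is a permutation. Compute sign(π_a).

+1

Orbit of 71 under x↦97x: [71, 19, 25, 1, 97, 16, 37]… (length divides ord_101(97)).
π_97 has 5 disjoint cycles with lengths [25, 25, 25, 25, 1] on {0,…,100}.
101 − 5 = 96 transpositions; sign(π) = (−1)^96 = +1.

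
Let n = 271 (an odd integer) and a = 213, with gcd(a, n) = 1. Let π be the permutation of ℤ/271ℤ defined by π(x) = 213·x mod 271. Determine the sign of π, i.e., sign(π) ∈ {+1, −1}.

+1

Orbit of 72 under x↦213x: [72, 160, 205, 34, 196, 14, 1]… (length divides ord_271(213)).
The orbit structure of x ↦ 213x mod 271: 3 orbits of sizes [135, 135, 1].
n − c = 271 − 3 = 268; sign = (−1)^268 = +1.
Via Zolotarev, sign(π_{213}) = (213|271) = +1.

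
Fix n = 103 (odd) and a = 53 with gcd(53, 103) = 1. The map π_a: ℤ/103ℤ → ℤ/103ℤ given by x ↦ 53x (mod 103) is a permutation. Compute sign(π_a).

-1

Orbit of 92 under x↦53x: [92, 35, 1, 53, 28, 42, 63]… (length divides ord_103(53)).
Cycle lengths of π_53 on ℤ/103ℤ: [102, 1]; 2 cycles in total.
n − c = 103 − 2 = 101; sign = (−1)^101 = -1.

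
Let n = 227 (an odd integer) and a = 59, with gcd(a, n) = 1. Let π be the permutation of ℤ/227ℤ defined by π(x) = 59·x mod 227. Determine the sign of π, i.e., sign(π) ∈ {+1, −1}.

Trace 40: π^k(40) = [40, 90, 89, 30, 181, 10, 136] for k=0..6.
Cycle type of π: 113×2 + 1; total 3 cycles.
Σ(ℓ_i−1) = 227−3 = 224; sign = (−1)^224 = +1.
The Jacobi symbol (59|227) = +1 (Zolotarev) agrees.

+1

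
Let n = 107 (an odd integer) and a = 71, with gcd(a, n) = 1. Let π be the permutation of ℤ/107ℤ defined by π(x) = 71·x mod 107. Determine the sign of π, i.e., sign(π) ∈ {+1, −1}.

Trace 75: π^k(75) = [75, 82, 44, 21, 100, 38, 23] for k=0..6.
Cycle type of π: 106 + 1; total 2 cycles.
2 cycles on 107: each ℓ→(−1)^(ℓ−1), product (−1)^105 = -1.

-1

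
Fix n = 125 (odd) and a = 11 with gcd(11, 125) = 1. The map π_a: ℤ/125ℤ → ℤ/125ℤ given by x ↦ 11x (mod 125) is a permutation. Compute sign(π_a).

Start at x=61: 61 → 46 → 6 → 66 → 101 → 111 → 96 → … (one orbit).
Decompose π into cycles: lengths [25, 25, 25, 25, 5, 5, 5, 5, 1, 1, 1, 1, 1] (13 cycles, including the fixed point 0).
sign(π) = (−1)^{n − #cycles} = (−1)^{125−13} = (−1)^112 = +1.
Via Zolotarev, sign(π_{11}) = (11|125) = +1.

+1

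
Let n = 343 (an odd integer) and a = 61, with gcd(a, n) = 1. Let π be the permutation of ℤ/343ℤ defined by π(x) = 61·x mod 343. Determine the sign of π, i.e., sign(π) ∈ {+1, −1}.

-1

Start at x=62: 62 → 9 → 206 → 218 → 264 → 326 → 335 → … (one orbit).
π_61 has 4 disjoint cycles with lengths [294, 42, 6, 1] on {0,…,342}.
Σ(ℓ_i−1) = 343−4 = 339; sign = (−1)^339 = -1.
(61|343)_J = -1 (Zolotarev's lemma cross-check).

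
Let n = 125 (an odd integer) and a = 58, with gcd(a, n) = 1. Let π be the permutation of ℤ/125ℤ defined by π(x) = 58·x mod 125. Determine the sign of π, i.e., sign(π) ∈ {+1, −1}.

-1

Orbit of 112 under x↦58x: [112, 121, 18, 44, 52, 16, 53]… (length divides ord_125(58)).
Decompose π into cycles: lengths [100, 20, 4, 1] (4 cycles, including the fixed point 0).
With 4 cycles on 125 points, sign = (−1)^{125−4} = -1.
(58|125)_J = -1 (Zolotarev's lemma cross-check).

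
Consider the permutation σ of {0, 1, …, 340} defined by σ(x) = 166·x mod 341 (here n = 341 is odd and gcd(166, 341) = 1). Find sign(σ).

-1

Orbit of 89 under x↦166x: [89, 111, 12, 287, 243, 100, 232]… (length divides ord_341(166)).
π_166 has 22 disjoint cycles with lengths [30, 30, 30, 30, 30, 30, 30, 30, 30, 30, 30, 1, 1, 1, 1, 1, 1, 1, 1, 1, 1, 1] on {0,…,340}.
With 22 cycles on 341 points, sign = (−1)^{341−22} = -1.
Via Zolotarev, sign(π_{166}) = (166|341) = -1.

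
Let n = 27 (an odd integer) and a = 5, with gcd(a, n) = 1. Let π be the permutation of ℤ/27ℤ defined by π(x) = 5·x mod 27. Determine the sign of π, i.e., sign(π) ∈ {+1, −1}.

Trace 4: π^k(4) = [4, 20, 19, 14, 16, 26, 22] for k=0..6.
Cycle type of π: 18 + 6 + 2 + 1; total 4 cycles.
4 cycles on 27: each ℓ→(−1)^(ℓ−1), product (−1)^23 = -1.

-1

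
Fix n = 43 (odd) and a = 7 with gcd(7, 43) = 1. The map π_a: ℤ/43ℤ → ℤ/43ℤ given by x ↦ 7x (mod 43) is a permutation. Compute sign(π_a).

-1

Trace 1: π^k(1) = [1, 7, 6, 42, 36, 37] for k=0..5.
8 cycles of lengths [6, 6, 6, 6, 6, 6, 6, 1].
43 − 8 = 35 transpositions; sign(π) = (−1)^35 = -1.
Zolotarev: (7|43) = -1, matching the cycle-count sign.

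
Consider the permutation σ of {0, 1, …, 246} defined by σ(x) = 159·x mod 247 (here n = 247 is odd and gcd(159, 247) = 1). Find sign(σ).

Start at x=159: 159 → 87 → 1 → 159 (one orbit).
The orbit structure of x ↦ 159x mod 247: 83 orbits of sizes [3, 3, 3, 3, 3, 3, 3, 3, 3, 3, 3, 3, 3, 3, 3, 3, 3, 3, 3, 3, 3, 3, 3, 3, 3, 3, 3, 3, 3, 3, 3, 3, 3, 3, 3, 3, 3, 3, 3, 3, 3, 3, 3, 3, 3, 3, 3, 3, 3, 3, 3, 3, 3, 3, 3, 3, 3, 3, 3, 3, 3, 3, 3, 3, 3, 3, 3, 3, 3, 3, 3, 3, 3, 3, 3, 3, 3, 3, 3, 3, 3, 3, 1].
Σ(ℓ_i−1) = 247−83 = 164; sign = (−1)^164 = +1.

+1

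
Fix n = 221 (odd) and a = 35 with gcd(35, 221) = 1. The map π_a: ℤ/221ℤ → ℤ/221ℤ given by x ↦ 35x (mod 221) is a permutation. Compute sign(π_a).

+1

Orbit of 1 under x↦35x: [1, 35, 120]… (length divides ord_221(35)).
Cycle type of π: 3×68 + 1×17; total 85 cycles.
Σ(ℓ_i−1) = 221−85 = 136; sign = (−1)^136 = +1.
The Jacobi symbol (35|221) = +1 (Zolotarev) agrees.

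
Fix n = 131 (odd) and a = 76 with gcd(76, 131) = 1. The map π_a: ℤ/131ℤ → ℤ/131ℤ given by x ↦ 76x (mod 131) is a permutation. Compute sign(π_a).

-1

Start at x=50: 50 → 1 → 76 → 12 → 126 → 13 → 71 → … (one orbit).
The orbit structure of x ↦ 76x mod 131: 2 orbits of sizes [130, 1].
2 cycles on 131: each ℓ→(−1)^(ℓ−1), product (−1)^129 = -1.
Via Zolotarev, sign(π_{76}) = (76|131) = -1.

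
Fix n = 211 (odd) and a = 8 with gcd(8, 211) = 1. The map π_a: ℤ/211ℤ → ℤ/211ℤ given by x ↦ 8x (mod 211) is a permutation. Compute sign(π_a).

-1

Trace 97: π^k(97) = [97, 143, 89, 79, 210, 203, 147] for k=0..6.
Cycle lengths of π_8 on ℤ/211ℤ: [70, 70, 70, 1]; 4 cycles in total.
Σ(ℓ_i−1) = 211−4 = 207; sign = (−1)^207 = -1.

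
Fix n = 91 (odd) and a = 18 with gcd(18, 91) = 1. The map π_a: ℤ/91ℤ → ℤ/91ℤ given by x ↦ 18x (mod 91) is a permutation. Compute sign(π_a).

Orbit of 18 under x↦18x: [18, 51, 8, 53, 44, 64, 60]… (length divides ord_91(18)).
12 cycles of lengths [12, 12, 12, 12, 12, 12, 4, 4, 4, 3, 3, 1].
sign(π) = (−1)^{n − #cycles} = (−1)^{91−12} = (−1)^79 = -1.

-1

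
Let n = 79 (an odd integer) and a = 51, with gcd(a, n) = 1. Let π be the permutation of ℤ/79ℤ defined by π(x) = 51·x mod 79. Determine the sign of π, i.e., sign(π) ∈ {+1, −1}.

Orbit of 26 under x↦51x: [26, 62, 2, 23, 67, 20, 72]… (length divides ord_79(51)).
3 cycles of lengths [39, 39, 1].
3 cycles on 79: each ℓ→(−1)^(ℓ−1), product (−1)^76 = +1.
(51|79)_J = +1 (Zolotarev's lemma cross-check).

+1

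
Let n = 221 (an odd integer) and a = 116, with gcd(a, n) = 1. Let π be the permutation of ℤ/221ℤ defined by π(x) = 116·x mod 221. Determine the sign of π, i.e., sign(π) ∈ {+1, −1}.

Orbit of 142 under x↦116x: [142, 118, 207, 144, 129, 157, 90]… (length divides ord_221(116)).
Decompose π into cycles: lengths [16, 16, 16, 16, 16, 16, 16, 16, 16, 16, 16, 16, 16, 2, 2, 2, 2, 2, 2, 1] (20 cycles, including the fixed point 0).
sign(π) = (−1)^{n − #cycles} = (−1)^{221−20} = (−1)^201 = -1.

-1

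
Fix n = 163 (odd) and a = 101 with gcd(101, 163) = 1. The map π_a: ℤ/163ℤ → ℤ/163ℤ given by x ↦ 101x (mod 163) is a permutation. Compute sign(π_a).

-1

Trace 148: π^k(148) = [148, 115, 42, 4, 78, 54, 75] for k=0..6.
2 cycles of lengths [162, 1].
With 2 cycles on 163 points, sign = (−1)^{163−2} = -1.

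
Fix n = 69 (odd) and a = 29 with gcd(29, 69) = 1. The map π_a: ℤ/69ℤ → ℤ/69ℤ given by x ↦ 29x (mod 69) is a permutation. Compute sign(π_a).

Start at x=52: 52 → 59 → 55 → 8 → 25 → 35 → 49 → … (one orbit).
6 cycles of lengths [22, 22, 11, 11, 2, 1].
n − c = 69 − 6 = 63; sign = (−1)^63 = -1.

-1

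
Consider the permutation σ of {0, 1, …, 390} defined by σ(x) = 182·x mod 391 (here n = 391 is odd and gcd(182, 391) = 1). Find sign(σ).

+1

Orbit of 110 under x↦182x: [110, 79, 302, 224, 104, 160, 186]… (length divides ord_391(182)).
5 cycles of lengths [176, 176, 22, 16, 1].
391 − 5 = 386 transpositions; sign(π) = (−1)^386 = +1.
Check: (182/391) = +1 by Zolotarev.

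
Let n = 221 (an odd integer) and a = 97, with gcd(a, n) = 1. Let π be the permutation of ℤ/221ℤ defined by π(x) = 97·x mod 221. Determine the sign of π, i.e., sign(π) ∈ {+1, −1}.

+1

Start at x=201: 201 → 49 → 112 → 35 → 80 → 25 → 215 → … (one orbit).
π_97 has 7 disjoint cycles with lengths [48, 48, 48, 48, 16, 12, 1] on {0,…,220}.
With 7 cycles on 221 points, sign = (−1)^{221−7} = +1.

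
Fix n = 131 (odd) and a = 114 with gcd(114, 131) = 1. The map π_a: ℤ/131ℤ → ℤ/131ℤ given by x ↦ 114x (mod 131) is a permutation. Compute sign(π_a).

Orbit of 129 under x↦114x: [129, 34, 77, 1, 114, 27, 65]… (length divides ord_131(114)).
π_114 has 3 disjoint cycles with lengths [65, 65, 1] on {0,…,130}.
131 − 3 = 128 transpositions; sign(π) = (−1)^128 = +1.
Check: (114/131) = +1 by Zolotarev.

+1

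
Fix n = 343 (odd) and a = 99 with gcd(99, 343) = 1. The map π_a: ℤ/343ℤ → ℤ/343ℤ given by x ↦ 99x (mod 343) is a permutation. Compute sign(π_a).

+1

Trace 50: π^k(50) = [50, 148, 246, 1, 99, 197, 295] for k=0..6.
91 cycles of lengths [7, 7, 7, 7, 7, 7, 7, 7, 7, 7, 7, 7, 7, 7, 7, 7, 7, 7, 7, 7, 7, 7, 7, 7, 7, 7, 7, 7, 7, 7, 7, 7, 7, 7, 7, 7, 7, 7, 7, 7, 7, 7, 1, 1, 1, 1, 1, 1, 1, 1, 1, 1, 1, 1, 1, 1, 1, 1, 1, 1, 1, 1, 1, 1, 1, 1, 1, 1, 1, 1, 1, 1, 1, 1, 1, 1, 1, 1, 1, 1, 1, 1, 1, 1, 1, 1, 1, 1, 1, 1, 1].
91 cycles on 343: each ℓ→(−1)^(ℓ−1), product (−1)^252 = +1.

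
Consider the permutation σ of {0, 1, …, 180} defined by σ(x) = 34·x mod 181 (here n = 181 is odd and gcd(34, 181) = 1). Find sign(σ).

Trace 82: π^k(82) = [82, 73, 129, 42, 161, 44, 48] for k=0..6.
The orbit structure of x ↦ 34x mod 181: 5 orbits of sizes [45, 45, 45, 45, 1].
Σ(ℓ_i−1) = 181−5 = 176; sign = (−1)^176 = +1.

+1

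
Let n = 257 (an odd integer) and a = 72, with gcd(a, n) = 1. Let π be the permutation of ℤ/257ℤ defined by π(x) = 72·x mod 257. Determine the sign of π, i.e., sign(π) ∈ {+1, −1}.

Start at x=198: 198 → 121 → 231 → 184 → 141 → 129 → 36 → … (one orbit).
Decompose π into cycles: lengths [128, 128, 1] (3 cycles, including the fixed point 0).
3 cycles on 257: each ℓ→(−1)^(ℓ−1), product (−1)^254 = +1.
The Jacobi symbol (72|257) = +1 (Zolotarev) agrees.

+1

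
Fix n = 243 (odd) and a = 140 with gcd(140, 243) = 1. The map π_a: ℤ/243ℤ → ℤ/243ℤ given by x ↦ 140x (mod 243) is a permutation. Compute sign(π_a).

Trace 193: π^k(193) = [193, 47, 19, 230, 124, 107, 157] for k=0..6.
Cycle lengths of π_140 on ℤ/243ℤ: [162, 54, 18, 6, 2, 1]; 6 cycles in total.
243 − 6 = 237 transpositions; sign(π) = (−1)^237 = -1.
The Jacobi symbol (140|243) = -1 (Zolotarev) agrees.

-1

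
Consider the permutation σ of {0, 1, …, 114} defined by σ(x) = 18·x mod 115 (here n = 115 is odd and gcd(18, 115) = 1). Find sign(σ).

Trace 72: π^k(72) = [72, 31, 98, 39, 12, 101, 93] for k=0..6.
6 cycles of lengths [44, 44, 11, 11, 4, 1].
With 6 cycles on 115 points, sign = (−1)^{115−6} = -1.

-1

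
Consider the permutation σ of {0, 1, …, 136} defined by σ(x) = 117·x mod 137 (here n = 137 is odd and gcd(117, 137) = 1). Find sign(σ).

Trace 81: π^k(81) = [81, 24, 68, 10, 74, 27, 8] for k=0..6.
Decompose π into cycles: lengths [136, 1] (2 cycles, including the fixed point 0).
2 cycles on 137: each ℓ→(−1)^(ℓ−1), product (−1)^135 = -1.

-1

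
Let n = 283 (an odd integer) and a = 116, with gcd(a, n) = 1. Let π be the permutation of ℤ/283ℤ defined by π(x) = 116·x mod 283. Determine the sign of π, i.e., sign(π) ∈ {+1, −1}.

Trace 16: π^k(16) = [16, 158, 216, 152, 86, 71, 29] for k=0..6.
π_116 has 7 disjoint cycles with lengths [47, 47, 47, 47, 47, 47, 1] on {0,…,282}.
7 cycles on 283: each ℓ→(−1)^(ℓ−1), product (−1)^276 = +1.
Check: (116/283) = +1 by Zolotarev.

+1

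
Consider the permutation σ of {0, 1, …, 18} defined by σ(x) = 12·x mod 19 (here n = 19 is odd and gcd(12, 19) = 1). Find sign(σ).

Trace 18: π^k(18) = [18, 7, 8, 1, 12, 11] for k=0..5.
Cycle type of π: 6×3 + 1; total 4 cycles.
4 cycles on 19: each ℓ→(−1)^(ℓ−1), product (−1)^15 = -1.

-1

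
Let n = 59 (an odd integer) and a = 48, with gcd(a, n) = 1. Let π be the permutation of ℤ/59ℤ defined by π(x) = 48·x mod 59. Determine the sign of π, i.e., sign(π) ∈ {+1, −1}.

+1

Orbit of 4 under x↦48x: [4, 15, 12, 45, 36, 17, 49]… (length divides ord_59(48)).
Decompose π into cycles: lengths [29, 29, 1] (3 cycles, including the fixed point 0).
n − c = 59 − 3 = 56; sign = (−1)^56 = +1.
Via Zolotarev, sign(π_{48}) = (48|59) = +1.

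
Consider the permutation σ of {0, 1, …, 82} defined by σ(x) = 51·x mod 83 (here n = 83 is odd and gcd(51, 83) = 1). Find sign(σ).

Start at x=12: 12 → 31 → 4 → 38 → 29 → 68 → 65 → … (one orbit).
Cycle type of π: 41×2 + 1; total 3 cycles.
3 cycles on 83: each ℓ→(−1)^(ℓ−1), product (−1)^80 = +1.

+1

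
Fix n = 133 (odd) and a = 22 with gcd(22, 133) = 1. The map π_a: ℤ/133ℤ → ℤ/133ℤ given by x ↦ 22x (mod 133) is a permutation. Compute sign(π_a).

Orbit of 85 under x↦22x: [85, 8, 43, 15, 64, 78, 120]… (length divides ord_133(22)).
Cycle type of π: 18×7 + 1×7; total 14 cycles.
With 14 cycles on 133 points, sign = (−1)^{133−14} = -1.
Check: (22/133) = -1 by Zolotarev.

-1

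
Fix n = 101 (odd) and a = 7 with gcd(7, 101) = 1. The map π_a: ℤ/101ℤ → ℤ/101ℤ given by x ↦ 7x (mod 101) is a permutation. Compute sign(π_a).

Orbit of 90 under x↦7x: [90, 24, 67, 65, 51, 54, 75]… (length divides ord_101(7)).
The orbit structure of x ↦ 7x mod 101: 2 orbits of sizes [100, 1].
n − c = 101 − 2 = 99; sign = (−1)^99 = -1.

-1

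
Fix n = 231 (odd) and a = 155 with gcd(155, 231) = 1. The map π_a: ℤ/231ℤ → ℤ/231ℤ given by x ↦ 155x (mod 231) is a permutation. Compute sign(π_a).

Trace 1: π^k(1) = [1, 155] for k=0..1.
Cycle lengths of π_155 on ℤ/231ℤ: [2, 2, 2, 2, 2, 2, 2, 2, 2, 2, 2, 2, 2, 2, 2, 2, 2, 2, 2, 2, 2, 2, 2, 2, 2, 2, 2, 2, 2, 2, 2, 2, 2, 2, 2, 2, 2, 2, 2, 2, 2, 2, 2, 2, 2, 2, 2, 2, 2, 2, 2, 2, 2, 2, 2, 2, 2, 2, 2, 2, 2, 2, 2, 2, 2, 2, 2, 2, 2, 2, 2, 2, 2, 2, 2, 2, 2, 1, 1, 1, 1, 1, 1, 1, 1, 1, 1, 1, 1, 1, 1, 1, 1, 1, 1, 1, 1, 1, 1, 1, 1, 1, 1, 1, 1, 1, 1, 1, 1, 1, 1, 1, 1, 1, 1, 1, 1, 1, 1, 1, 1, 1, 1, 1, 1, 1, 1, 1, 1, 1, 1, 1, 1, 1, 1, 1, 1, 1, 1, 1, 1, 1, 1, 1, 1, 1, 1, 1, 1, 1, 1, 1, 1, 1]; 154 cycles in total.
n − c = 231 − 154 = 77; sign = (−1)^77 = -1.

-1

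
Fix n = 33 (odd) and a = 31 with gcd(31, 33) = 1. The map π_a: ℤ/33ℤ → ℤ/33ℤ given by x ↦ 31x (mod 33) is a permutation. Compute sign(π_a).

+1

Trace 4: π^k(4) = [4, 25, 16, 1, 31] for k=0..4.
Cycle lengths of π_31 on ℤ/33ℤ: [5, 5, 5, 5, 5, 5, 1, 1, 1]; 9 cycles in total.
With 9 cycles on 33 points, sign = (−1)^{33−9} = +1.
Check: (31/33) = +1 by Zolotarev.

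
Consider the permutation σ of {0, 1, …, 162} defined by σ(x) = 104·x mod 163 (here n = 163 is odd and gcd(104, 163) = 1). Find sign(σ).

Start at x=58: 58 → 1 → 104 → 58 (one orbit).
Decompose π into cycles: lengths [3, 3, 3, 3, 3, 3, 3, 3, 3, 3, 3, 3, 3, 3, 3, 3, 3, 3, 3, 3, 3, 3, 3, 3, 3, 3, 3, 3, 3, 3, 3, 3, 3, 3, 3, 3, 3, 3, 3, 3, 3, 3, 3, 3, 3, 3, 3, 3, 3, 3, 3, 3, 3, 3, 1] (55 cycles, including the fixed point 0).
sign(π) = (−1)^{n − #cycles} = (−1)^{163−55} = (−1)^108 = +1.
Zolotarev: (104|163) = +1, matching the cycle-count sign.

+1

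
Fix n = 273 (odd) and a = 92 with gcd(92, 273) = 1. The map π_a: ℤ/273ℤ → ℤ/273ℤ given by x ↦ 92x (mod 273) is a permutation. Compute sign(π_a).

-1

Trace 1: π^k(1) = [1, 92] for k=0..1.
Decompose π into cycles: lengths [2, 2, 2, 2, 2, 2, 2, 2, 2, 2, 2, 2, 2, 2, 2, 2, 2, 2, 2, 2, 2, 2, 2, 2, 2, 2, 2, 2, 2, 2, 2, 2, 2, 2, 2, 2, 2, 2, 2, 2, 2, 2, 2, 2, 2, 2, 2, 2, 2, 2, 2, 2, 2, 2, 2, 2, 2, 2, 2, 2, 2, 2, 2, 2, 2, 2, 2, 2, 2, 2, 2, 2, 2, 2, 2, 2, 2, 2, 2, 2, 2, 2, 2, 2, 2, 2, 2, 2, 2, 2, 2, 1, 1, 1, 1, 1, 1, 1, 1, 1, 1, 1, 1, 1, 1, 1, 1, 1, 1, 1, 1, 1, 1, 1, 1, 1, 1, 1, 1, 1, 1, 1, 1, 1, 1, 1, 1, 1, 1, 1, 1, 1, 1, 1, 1, 1, 1, 1, 1, 1, 1, 1, 1, 1, 1, 1, 1, 1, 1, 1, 1, 1, 1, 1, 1, 1, 1, 1, 1, 1, 1, 1, 1, 1, 1, 1, 1, 1, 1, 1, 1, 1, 1, 1, 1, 1, 1, 1, 1, 1, 1, 1] (182 cycles, including the fixed point 0).
182 cycles on 273: each ℓ→(−1)^(ℓ−1), product (−1)^91 = -1.
Check: (92/273) = -1 by Zolotarev.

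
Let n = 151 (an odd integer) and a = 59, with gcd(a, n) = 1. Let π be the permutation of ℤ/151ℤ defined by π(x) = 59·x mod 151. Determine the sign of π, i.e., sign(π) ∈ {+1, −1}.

+1

Trace 1: π^k(1) = [1, 59, 8, 19, 64] for k=0..4.
Cycle lengths of π_59 on ℤ/151ℤ: [5, 5, 5, 5, 5, 5, 5, 5, 5, 5, 5, 5, 5, 5, 5, 5, 5, 5, 5, 5, 5, 5, 5, 5, 5, 5, 5, 5, 5, 5, 1]; 31 cycles in total.
151 − 31 = 120 transpositions; sign(π) = (−1)^120 = +1.
Via Zolotarev, sign(π_{59}) = (59|151) = +1.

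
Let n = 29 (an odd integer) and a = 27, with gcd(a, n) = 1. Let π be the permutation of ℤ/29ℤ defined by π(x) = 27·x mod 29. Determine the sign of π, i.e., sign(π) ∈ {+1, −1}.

-1

Orbit of 6 under x↦27x: [6, 17, 24, 10, 9, 11, 7]… (length divides ord_29(27)).
The orbit structure of x ↦ 27x mod 29: 2 orbits of sizes [28, 1].
sign(π) = (−1)^{n − #cycles} = (−1)^{29−2} = (−1)^27 = -1.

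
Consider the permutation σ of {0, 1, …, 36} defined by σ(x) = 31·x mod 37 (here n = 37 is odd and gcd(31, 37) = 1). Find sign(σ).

Orbit of 31 under x↦31x: [31, 36, 6, 1]… (length divides ord_37(31)).
10 cycles of lengths [4, 4, 4, 4, 4, 4, 4, 4, 4, 1].
sign(π) = (−1)^{n − #cycles} = (−1)^{37−10} = (−1)^27 = -1.

-1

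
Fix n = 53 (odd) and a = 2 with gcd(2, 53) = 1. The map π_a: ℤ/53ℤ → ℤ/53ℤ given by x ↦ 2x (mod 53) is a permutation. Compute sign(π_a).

Start at x=27: 27 → 1 → 2 → 4 → 8 → 16 → 32 → … (one orbit).
The orbit structure of x ↦ 2x mod 53: 2 orbits of sizes [52, 1].
n − c = 53 − 2 = 51; sign = (−1)^51 = -1.
Via Zolotarev, sign(π_{2}) = (2|53) = -1.

-1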